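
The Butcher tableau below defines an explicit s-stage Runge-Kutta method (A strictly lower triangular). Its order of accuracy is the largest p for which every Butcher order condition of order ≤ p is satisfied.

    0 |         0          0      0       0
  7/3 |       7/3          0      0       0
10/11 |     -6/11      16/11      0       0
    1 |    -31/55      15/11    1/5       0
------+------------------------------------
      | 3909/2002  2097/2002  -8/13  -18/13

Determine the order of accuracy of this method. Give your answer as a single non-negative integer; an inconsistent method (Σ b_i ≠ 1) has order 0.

b = (3909/2002, 2097/2002, -8/13, -18/13)
c = (0, 7/3, 10/11, 1)
Ac = (0, 0, 112/33, 37/11)
Σ b_i: 3909/2002·1 + 2097/2002·1 + (-8/13)·1 + (-18/13)·1 = 1 ✓
b·c: 2097/2002·7/3 + (-8/13)·10/11 + (-18/13)·1 = 1/2 ✓
b·c²: 2097/2002·49/9 + (-8/13)·100/121 + (-18/13)·1 = 11985/3146 ≠ 1/3 ⇒ order 2.
b·Ac: (-8/13)·112/33 + (-18/13)·37/11 = -2894/429 ≠ 1/6

2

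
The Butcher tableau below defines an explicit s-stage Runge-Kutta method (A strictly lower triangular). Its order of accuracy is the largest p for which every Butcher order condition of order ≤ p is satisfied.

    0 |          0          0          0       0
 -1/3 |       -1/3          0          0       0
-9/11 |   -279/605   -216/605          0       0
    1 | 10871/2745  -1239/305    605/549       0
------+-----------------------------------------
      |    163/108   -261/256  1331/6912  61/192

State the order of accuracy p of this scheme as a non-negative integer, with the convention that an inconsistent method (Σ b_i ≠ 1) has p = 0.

4

b = (163/108, -261/256, 1331/6912, 61/192)
c = (0, -1/3, -9/11, 1)
Ac = (0, 0, 72/605, 138/305)
Σ b_i: 163/108·1 + (-261/256)·1 + 1331/6912·1 + 61/192·1 = 1 ✓
b·c: (-261/256)·(-1/3) + 1331/6912·(-9/11) + 61/192·1 = 1/2 ✓
b·c²: (-261/256)·1/9 + 1331/6912·81/121 + 61/192·1 = 1/3 ✓
b·Ac: 1331/6912·72/605 + 61/192·138/305 = 1/6 ✓
b·c³: (-261/256)·(-1/27) + 1331/6912·(-729/1331) + 61/192·1 = 1/4 ✓
b·(c∘Ac): 1331/6912·(-648/6655) + 61/192·138/305 = 1/8 ✓
b·Ac²: 1331/6912·(-24/605) + 61/192·262/915 = 1/12 ✓
b·A²c: 61/192·8/61 = 1/24 ✓; 4 stages ⇒ order 4.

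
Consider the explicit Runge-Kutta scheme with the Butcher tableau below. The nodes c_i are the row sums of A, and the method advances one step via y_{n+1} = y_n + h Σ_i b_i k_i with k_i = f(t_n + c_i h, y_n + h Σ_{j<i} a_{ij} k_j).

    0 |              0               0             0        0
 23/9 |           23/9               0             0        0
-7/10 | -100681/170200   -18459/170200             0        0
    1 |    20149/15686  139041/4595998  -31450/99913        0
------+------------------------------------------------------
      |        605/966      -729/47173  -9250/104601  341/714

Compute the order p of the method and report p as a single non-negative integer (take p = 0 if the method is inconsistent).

b = (605/966, -729/47173, -9250/104601, 341/714)
c = (0, 23/9, -7/10, 1)
Ac = (0, 0, -2051/7400, 203/682)
Σ b_i: 605/966·1 + (-729/47173)·1 + (-9250/104601)·1 + 341/714·1 = 1 ✓
b·c: (-729/47173)·23/9 + (-9250/104601)·(-7/10) + 341/714·1 = 1/2 ✓
b·c²: (-729/47173)·529/81 + (-9250/104601)·49/100 + 341/714·1 = 1/3 ✓
b·Ac: (-9250/104601)·(-2051/7400) + 341/714·203/682 = 1/6 ✓
b·c³: (-729/47173)·12167/729 + (-9250/104601)·(-343/1000) + 341/714·1 = 1/4 ✓
b·(c∘Ac): (-9250/104601)·14357/74000 + 341/714·203/682 = 1/8 ✓
b·Ac²: (-9250/104601)·(-47173/66600) + 341/714·133/3069 = 1/12 ✓
b·A²c: 341/714·119/1364 = 1/24 ✓; 4 stages ⇒ order 4.

4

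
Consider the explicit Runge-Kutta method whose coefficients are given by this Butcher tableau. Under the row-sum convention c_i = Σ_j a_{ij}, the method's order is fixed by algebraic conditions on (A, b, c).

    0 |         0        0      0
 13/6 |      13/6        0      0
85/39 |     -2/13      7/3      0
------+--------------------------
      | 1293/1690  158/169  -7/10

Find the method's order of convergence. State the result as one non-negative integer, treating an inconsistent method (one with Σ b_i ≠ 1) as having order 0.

2

b = (1293/1690, 158/169, -7/10)
c = (0, 13/6, 85/39)
Ac = (0, 0, 91/18)
Σ b_i: 1293/1690·1 + 158/169·1 + (-7/10)·1 = 1 ✓
b·c: 158/169·13/6 + (-7/10)·85/39 = 1/2 ✓
b·c²: 158/169·169/36 + (-7/10)·7225/1521 = 1618/1521 ≠ 1/3 ⇒ order 2.
b·Ac: (-7/10)·91/18 = -637/180 ≠ 1/6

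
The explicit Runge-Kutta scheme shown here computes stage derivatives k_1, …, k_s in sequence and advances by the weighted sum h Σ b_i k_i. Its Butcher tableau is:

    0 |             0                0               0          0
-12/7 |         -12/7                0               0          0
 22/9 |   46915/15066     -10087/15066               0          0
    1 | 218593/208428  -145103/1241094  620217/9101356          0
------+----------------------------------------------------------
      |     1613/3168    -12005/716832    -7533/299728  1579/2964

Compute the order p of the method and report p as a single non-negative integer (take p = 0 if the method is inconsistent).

b = (1613/3168, -12005/716832, -7533/299728, 1579/2964)
c = (0, -12/7, 22/9, 1)
Ac = (0, 0, 2882/2511, 1159/3158)
Σ b_i: 1613/3168·1 + (-12005/716832)·1 + (-7533/299728)·1 + 1579/2964·1 = 1 ✓
b·c: (-12005/716832)·(-12/7) + (-7533/299728)·22/9 + 1579/2964·1 = 1/2 ✓
b·c²: (-12005/716832)·144/49 + (-7533/299728)·484/81 + 1579/2964·1 = 1/3 ✓
b·Ac: (-7533/299728)·2882/2511 + 1579/2964·1159/3158 = 1/6 ✓
b·c³: (-12005/716832)·(-1728/343) + (-7533/299728)·10648/729 + 1579/2964·1 = 1/4 ✓
b·(c∘Ac): (-7533/299728)·63404/22599 + 1579/2964·1159/3158 = 1/8 ✓
b·Ac²: (-7533/299728)·(-11528/5859) + 1579/2964·703/11053 = 1/12 ✓
b·A²c: 1579/2964·247/3158 = 1/24 ✓; 4 stages ⇒ order 4.

4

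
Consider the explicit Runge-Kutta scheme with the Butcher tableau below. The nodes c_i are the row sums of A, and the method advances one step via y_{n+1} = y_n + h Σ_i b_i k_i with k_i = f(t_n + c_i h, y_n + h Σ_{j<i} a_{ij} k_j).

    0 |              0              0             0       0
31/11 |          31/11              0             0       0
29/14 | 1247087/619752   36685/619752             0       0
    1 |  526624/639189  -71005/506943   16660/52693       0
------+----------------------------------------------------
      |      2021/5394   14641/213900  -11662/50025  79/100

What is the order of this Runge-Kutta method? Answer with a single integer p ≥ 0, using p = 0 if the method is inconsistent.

4

b = (2021/5394, 14641/213900, -11662/50025, 79/100)
c = (0, 31/11, 29/14, 1)
Ac = (0, 0, 3335/19992, 185/711)
Σ b_i: 2021/5394·1 + 14641/213900·1 + (-11662/50025)·1 + 79/100·1 = 1 ✓
b·c: 14641/213900·31/11 + (-11662/50025)·29/14 + 79/100·1 = 1/2 ✓
b·c²: 14641/213900·961/121 + (-11662/50025)·841/196 + 79/100·1 = 1/3 ✓
b·Ac: (-11662/50025)·3335/19992 + 79/100·185/711 = 1/6 ✓
b·c³: 14641/213900·29791/1331 + (-11662/50025)·24389/2744 + 79/100·1 = 1/4 ✓
b·(c∘Ac): (-11662/50025)·96715/279888 + 79/100·185/711 = 1/8 ✓
b·Ac²: (-11662/50025)·103385/219912 + 79/100·1910/7821 = 1/12 ✓
b·A²c: 79/100·25/474 = 1/24 ✓; 4 stages ⇒ order 4.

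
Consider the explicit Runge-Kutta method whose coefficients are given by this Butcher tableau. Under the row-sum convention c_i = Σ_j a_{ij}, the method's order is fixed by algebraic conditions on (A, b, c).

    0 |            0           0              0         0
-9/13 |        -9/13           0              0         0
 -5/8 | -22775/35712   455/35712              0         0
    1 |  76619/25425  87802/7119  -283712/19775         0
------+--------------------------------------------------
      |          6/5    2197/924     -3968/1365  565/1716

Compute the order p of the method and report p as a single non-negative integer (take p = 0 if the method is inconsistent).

4

b = (6/5, 2197/924, -3968/1365, 565/1716)
c = (0, -9/13, -5/8, 1)
Ac = (0, 0, -35/3968, 242/565)
Σ b_i: 6/5·1 + 2197/924·1 + (-3968/1365)·1 + 565/1716·1 = 1 ✓
b·c: 2197/924·(-9/13) + (-3968/1365)·(-5/8) + 565/1716·1 = 1/2 ✓
b·c²: 2197/924·81/169 + (-3968/1365)·25/64 + 565/1716·1 = 1/3 ✓
b·Ac: (-3968/1365)·(-35/3968) + 565/1716·242/565 = 1/6 ✓
b·c³: 2197/924·(-729/2197) + (-3968/1365)·(-125/512) + 565/1716·1 = 1/4 ✓
b·(c∘Ac): (-3968/1365)·175/31744 + 565/1716·242/565 = 1/8 ✓
b·Ac²: (-3968/1365)·315/51584 + 565/1716·451/1469 = 1/12 ✓
b·A²c: 565/1716·143/1130 = 1/24 ✓; 4 stages ⇒ order 4.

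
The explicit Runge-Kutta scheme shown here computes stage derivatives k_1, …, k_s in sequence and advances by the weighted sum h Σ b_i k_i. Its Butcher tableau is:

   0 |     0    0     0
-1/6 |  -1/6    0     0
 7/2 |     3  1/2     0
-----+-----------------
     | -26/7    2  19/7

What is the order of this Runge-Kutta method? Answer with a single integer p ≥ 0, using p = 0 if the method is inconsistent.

b = (-26/7, 2, 19/7)
c = (0, -1/6, 7/2)
Ac = (0, 0, -1/12)
Σ b_i: (-26/7)·1 + 2·1 + 19/7·1 = 1 ✓
b·c: 2·(-1/6) + 19/7·7/2 = 55/6 ≠ 1/2 ⇒ order 1.

1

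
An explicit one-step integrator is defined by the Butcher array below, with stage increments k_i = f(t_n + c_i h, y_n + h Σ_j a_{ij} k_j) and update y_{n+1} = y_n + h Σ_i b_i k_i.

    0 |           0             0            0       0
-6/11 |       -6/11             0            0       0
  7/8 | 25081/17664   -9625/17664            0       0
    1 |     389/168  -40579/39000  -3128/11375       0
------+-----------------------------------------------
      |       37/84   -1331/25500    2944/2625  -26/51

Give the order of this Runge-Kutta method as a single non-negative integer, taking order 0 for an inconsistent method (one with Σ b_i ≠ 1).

4

b = (37/84, -1331/25500, 2944/2625, -26/51)
c = (0, -6/11, 7/8, 1)
Ac = (0, 0, 875/2944, 17/52)
Σ b_i: 37/84·1 + (-1331/25500)·1 + 2944/2625·1 + (-26/51)·1 = 1 ✓
b·c: (-1331/25500)·(-6/11) + 2944/2625·7/8 + (-26/51)·1 = 1/2 ✓
b·c²: (-1331/25500)·36/121 + 2944/2625·49/64 + (-26/51)·1 = 1/3 ✓
b·Ac: 2944/2625·875/2944 + (-26/51)·17/52 = 1/6 ✓
b·c³: (-1331/25500)·(-216/1331) + 2944/2625·343/512 + (-26/51)·1 = 1/4 ✓
b·(c∘Ac): 2944/2625·6125/23552 + (-26/51)·17/52 = 1/8 ✓
b·Ac²: 2944/2625·(-2625/16192) + (-26/51)·(-595/1144) = 1/12 ✓
b·A²c: (-26/51)·(-17/208) = 1/24 ✓; 4 stages ⇒ order 4.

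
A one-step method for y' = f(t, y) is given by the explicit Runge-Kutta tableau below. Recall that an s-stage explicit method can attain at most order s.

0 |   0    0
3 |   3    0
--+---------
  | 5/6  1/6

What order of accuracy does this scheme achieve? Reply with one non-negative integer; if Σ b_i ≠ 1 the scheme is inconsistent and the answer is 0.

2

b = (5/6, 1/6)
c = (0, 3)
Σ b_i: 5/6·1 + 1/6·1 = 1 ✓
b·c: 1/6·3 = 1/2 ✓; 2 stages ⇒ order 2.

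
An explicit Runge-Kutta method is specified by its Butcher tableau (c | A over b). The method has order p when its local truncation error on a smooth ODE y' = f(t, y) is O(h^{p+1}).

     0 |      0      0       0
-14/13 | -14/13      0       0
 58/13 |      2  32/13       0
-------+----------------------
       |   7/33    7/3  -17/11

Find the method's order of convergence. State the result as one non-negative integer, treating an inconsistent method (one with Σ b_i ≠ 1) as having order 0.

1

b = (7/33, 7/3, -17/11)
c = (0, -14/13, 58/13)
Ac = (0, 0, -448/169)
Σ b_i: 7/33·1 + 7/3·1 + (-17/11)·1 = 1 ✓
b·c: 7/3·(-14/13) + (-17/11)·58/13 = -4036/429 ≠ 1/2 ⇒ order 1.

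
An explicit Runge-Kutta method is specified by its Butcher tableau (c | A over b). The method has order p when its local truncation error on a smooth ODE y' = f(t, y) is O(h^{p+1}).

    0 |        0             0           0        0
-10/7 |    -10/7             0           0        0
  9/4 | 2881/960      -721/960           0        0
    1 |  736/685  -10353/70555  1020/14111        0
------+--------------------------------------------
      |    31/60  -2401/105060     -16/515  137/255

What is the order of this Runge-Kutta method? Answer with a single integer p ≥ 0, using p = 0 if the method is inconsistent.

4

b = (31/60, -2401/105060, -16/515, 137/255)
c = (0, -10/7, 9/4, 1)
Ac = (0, 0, 103/96, 51/137)
Σ b_i: 31/60·1 + (-2401/105060)·1 + (-16/515)·1 + 137/255·1 = 1 ✓
b·c: (-2401/105060)·(-10/7) + (-16/515)·9/4 + 137/255·1 = 1/2 ✓
b·c²: (-2401/105060)·100/49 + (-16/515)·81/16 + 137/255·1 = 1/3 ✓
b·Ac: (-16/515)·103/96 + 137/255·51/137 = 1/6 ✓
b·c³: (-2401/105060)·(-1000/343) + (-16/515)·729/64 + 137/255·1 = 1/4 ✓
b·(c∘Ac): (-16/515)·309/128 + 137/255·51/137 = 1/8 ✓
b·Ac²: (-16/515)·(-515/336) + 137/255·255/3836 = 1/12 ✓
b·A²c: 137/255·85/1096 = 1/24 ✓; 4 stages ⇒ order 4.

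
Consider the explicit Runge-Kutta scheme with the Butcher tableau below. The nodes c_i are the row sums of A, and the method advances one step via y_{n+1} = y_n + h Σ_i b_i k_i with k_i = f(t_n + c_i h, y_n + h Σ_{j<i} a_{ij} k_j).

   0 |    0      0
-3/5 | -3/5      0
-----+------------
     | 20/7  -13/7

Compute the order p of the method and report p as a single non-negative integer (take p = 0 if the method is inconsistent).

1

b = (20/7, -13/7)
c = (0, -3/5)
Σ b_i: 20/7·1 + (-13/7)·1 = 1 ✓
b·c: (-13/7)·(-3/5) = 39/35 ≠ 1/2 ⇒ order 1.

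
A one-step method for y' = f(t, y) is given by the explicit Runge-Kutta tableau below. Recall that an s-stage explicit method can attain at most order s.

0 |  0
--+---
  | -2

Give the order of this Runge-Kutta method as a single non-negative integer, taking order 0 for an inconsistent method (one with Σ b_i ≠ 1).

b = (-2)
c = (0)
Σ b_i: (-2)·1 = -2 ≠ 1 ⇒ order 0.

0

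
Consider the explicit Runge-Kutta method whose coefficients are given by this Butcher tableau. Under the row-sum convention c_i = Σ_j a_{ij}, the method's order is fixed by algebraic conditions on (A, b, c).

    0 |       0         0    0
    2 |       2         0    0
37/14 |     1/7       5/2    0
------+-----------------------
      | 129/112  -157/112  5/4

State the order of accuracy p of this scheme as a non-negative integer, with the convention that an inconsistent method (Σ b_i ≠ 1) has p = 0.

b = (129/112, -157/112, 5/4)
c = (0, 2, 37/14)
Ac = (0, 0, 5)
Σ b_i: 129/112·1 + (-157/112)·1 + 5/4·1 = 1 ✓
b·c: (-157/112)·2 + 5/4·37/14 = 1/2 ✓
b·c²: (-157/112)·4 + 5/4·1369/196 = 2449/784 ≠ 1/3 ⇒ order 2.
b·Ac: 5/4·5 = 25/4 ≠ 1/6

2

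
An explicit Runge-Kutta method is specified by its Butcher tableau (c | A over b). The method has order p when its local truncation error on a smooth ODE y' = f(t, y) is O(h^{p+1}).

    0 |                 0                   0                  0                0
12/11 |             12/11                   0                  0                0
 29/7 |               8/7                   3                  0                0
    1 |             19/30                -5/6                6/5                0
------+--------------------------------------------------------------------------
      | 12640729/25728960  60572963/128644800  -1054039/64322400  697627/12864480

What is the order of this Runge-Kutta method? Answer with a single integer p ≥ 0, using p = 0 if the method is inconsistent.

3

b = (12640729/25728960, 60572963/128644800, -1054039/64322400, 697627/12864480)
c = (0, 12/11, 29/7, 1)
Ac = (0, 0, 36/11, 1564/385)
Σ b_i: 12640729/25728960·1 + 60572963/128644800·1 + (-1054039/64322400)·1 + 697627/12864480·1 = 1 ✓
b·c: 60572963/128644800·12/11 + (-1054039/64322400)·29/7 + 697627/12864480·1 = 1/2 ✓
b·c²: 60572963/128644800·144/121 + (-1054039/64322400)·841/49 + 697627/12864480·1 = 1/3 ✓
b·Ac: (-1054039/64322400)·36/11 + 697627/12864480·1564/385 = 1/6 ✓
b·c³: 60572963/128644800·1728/1331 + (-1054039/64322400)·24389/343 + 697627/12864480·1 = -11784363/23584880 ≠ 1/4 ⇒ order 3.
b·(c∘Ac): (-1054039/64322400)·1044/77 + 697627/12864480·1564/385 = -15143/8040300 ≠ 1/8
b·Ac²: (-1054039/64322400)·432/121 + 697627/12864480·581166/29645 = 15077733/15008560 ≠ 1/12
b·A²c: 697627/12864480·216/55 = 6278643/29481100 ≠ 1/24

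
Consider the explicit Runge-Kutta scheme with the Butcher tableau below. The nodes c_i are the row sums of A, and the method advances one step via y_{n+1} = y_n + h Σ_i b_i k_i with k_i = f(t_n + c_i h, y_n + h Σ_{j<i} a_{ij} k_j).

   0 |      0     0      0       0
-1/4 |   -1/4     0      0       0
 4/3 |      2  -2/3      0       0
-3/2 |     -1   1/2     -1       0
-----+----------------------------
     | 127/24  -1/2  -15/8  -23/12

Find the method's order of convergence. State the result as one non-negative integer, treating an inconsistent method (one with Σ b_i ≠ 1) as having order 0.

2

b = (127/24, -1/2, -15/8, -23/12)
c = (0, -1/4, 4/3, -3/2)
Ac = (0, 0, 1/6, -35/24)
Σ b_i: 127/24·1 + (-1/2)·1 + (-15/8)·1 + (-23/12)·1 = 1 ✓
b·c: (-1/2)·(-1/4) + (-15/8)·4/3 + (-23/12)·(-3/2) = 1/2 ✓
b·c²: (-1/2)·1/16 + (-15/8)·16/9 + (-23/12)·9/4 = -737/96 ≠ 1/3 ⇒ order 2.
b·Ac: (-15/8)·1/6 + (-23/12)·(-35/24) = 715/288 ≠ 1/6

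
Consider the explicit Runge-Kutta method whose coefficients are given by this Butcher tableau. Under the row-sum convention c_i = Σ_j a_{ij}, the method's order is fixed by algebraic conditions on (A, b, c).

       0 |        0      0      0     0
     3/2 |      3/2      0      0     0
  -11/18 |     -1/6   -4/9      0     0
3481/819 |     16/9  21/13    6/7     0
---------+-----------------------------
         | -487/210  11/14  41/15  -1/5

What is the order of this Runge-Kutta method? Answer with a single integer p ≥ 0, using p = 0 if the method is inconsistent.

1

b = (-487/210, 11/14, 41/15, -1/5)
c = (0, 3/2, -11/18, 3481/819)
Ac = (0, 0, -2/3, 1037/546)
Σ b_i: (-487/210)·1 + 11/14·1 + 41/15·1 + (-1/5)·1 = 1 ✓
b·c: 11/14·3/2 + 41/15·(-11/18) + (-1/5)·3481/819 = -65939/49140 ≠ 1/2 ⇒ order 1.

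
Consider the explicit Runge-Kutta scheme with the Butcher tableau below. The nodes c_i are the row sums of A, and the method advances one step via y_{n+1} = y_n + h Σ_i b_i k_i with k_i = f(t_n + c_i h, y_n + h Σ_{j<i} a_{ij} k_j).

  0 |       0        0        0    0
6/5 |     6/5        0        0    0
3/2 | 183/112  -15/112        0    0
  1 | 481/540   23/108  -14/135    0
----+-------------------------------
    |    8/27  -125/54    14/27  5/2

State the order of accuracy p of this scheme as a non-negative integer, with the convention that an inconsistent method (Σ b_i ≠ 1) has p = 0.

b = (8/27, -125/54, 14/27, 5/2)
c = (0, 6/5, 3/2, 1)
Ac = (0, 0, -9/56, 1/10)
Σ b_i: 8/27·1 + (-125/54)·1 + 14/27·1 + 5/2·1 = 1 ✓
b·c: (-125/54)·6/5 + 14/27·3/2 + 5/2·1 = 1/2 ✓
b·c²: (-125/54)·36/25 + 14/27·9/4 + 5/2·1 = 1/3 ✓
b·Ac: 14/27·(-9/56) + 5/2·1/10 = 1/6 ✓
b·c³: (-125/54)·216/125 + 14/27·27/8 + 5/2·1 = 1/4 ✓
b·(c∘Ac): 14/27·(-27/112) + 5/2·1/10 = 1/8 ✓
b·Ac²: 14/27·(-27/140) + 5/2·11/150 = 1/12 ✓
b·A²c: 5/2·1/60 = 1/24 ✓; 4 stages ⇒ order 4.

4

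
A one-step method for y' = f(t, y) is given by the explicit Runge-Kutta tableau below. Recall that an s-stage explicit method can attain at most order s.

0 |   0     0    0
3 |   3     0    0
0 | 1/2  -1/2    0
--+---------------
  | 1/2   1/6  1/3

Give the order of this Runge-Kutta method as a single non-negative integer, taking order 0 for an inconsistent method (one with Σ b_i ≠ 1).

b = (1/2, 1/6, 1/3)
c = (0, 3, 0)
Ac = (0, 0, -3/2)
Σ b_i: 1/2·1 + 1/6·1 + 1/3·1 = 1 ✓
b·c: 1/6·3 = 1/2 ✓
b·c²: 1/6·9 = 3/2 ≠ 1/3 ⇒ order 2.
b·Ac: 1/3·(-3/2) = -1/2 ≠ 1/6

2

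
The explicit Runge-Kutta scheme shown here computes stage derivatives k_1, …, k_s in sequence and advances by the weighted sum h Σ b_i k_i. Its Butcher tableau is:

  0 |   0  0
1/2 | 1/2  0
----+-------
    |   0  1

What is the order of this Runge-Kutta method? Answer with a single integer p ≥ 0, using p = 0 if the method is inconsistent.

b = (0, 1)
c = (0, 1/2)
Σ b_i: 1·1 = 1 ✓
b·c: 1·1/2 = 1/2 ✓; 2 stages ⇒ order 2.

2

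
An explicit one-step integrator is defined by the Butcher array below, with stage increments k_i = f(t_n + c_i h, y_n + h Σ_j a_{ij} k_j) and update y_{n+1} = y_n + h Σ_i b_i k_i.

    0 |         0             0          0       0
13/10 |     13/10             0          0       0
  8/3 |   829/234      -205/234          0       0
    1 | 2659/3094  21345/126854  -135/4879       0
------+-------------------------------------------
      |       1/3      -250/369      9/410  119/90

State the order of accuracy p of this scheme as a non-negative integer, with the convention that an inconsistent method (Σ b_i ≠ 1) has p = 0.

4

b = (1/3, -250/369, 9/410, 119/90)
c = (0, 13/10, 8/3, 1)
Ac = (0, 0, -41/36, 69/476)
Σ b_i: 1/3·1 + (-250/369)·1 + 9/410·1 + 119/90·1 = 1 ✓
b·c: (-250/369)·13/10 + 9/410·8/3 + 119/90·1 = 1/2 ✓
b·c²: (-250/369)·169/100 + 9/410·64/9 + 119/90·1 = 1/3 ✓
b·Ac: 9/410·(-41/36) + 119/90·69/476 = 1/6 ✓
b·c³: (-250/369)·2197/1000 + 9/410·512/27 + 119/90·1 = 1/4 ✓
b·(c∘Ac): 9/410·(-82/27) + 119/90·69/476 = 1/8 ✓
b·Ac²: 9/410·(-533/360) + 119/90·417/4760 = 1/12 ✓
b·A²c: 119/90·15/476 = 1/24 ✓; 4 stages ⇒ order 4.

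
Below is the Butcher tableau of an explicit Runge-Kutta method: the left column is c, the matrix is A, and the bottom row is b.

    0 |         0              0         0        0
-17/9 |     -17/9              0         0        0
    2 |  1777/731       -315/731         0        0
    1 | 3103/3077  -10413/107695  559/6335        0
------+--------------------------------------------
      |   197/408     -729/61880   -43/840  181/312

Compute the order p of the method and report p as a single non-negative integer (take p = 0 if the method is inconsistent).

b = (197/408, -729/61880, -43/840, 181/312)
c = (0, -17/9, 2, 1)
Ac = (0, 0, 35/43, 65/181)
Σ b_i: 197/408·1 + (-729/61880)·1 + (-43/840)·1 + 181/312·1 = 1 ✓
b·c: (-729/61880)·(-17/9) + (-43/840)·2 + 181/312·1 = 1/2 ✓
b·c²: (-729/61880)·289/81 + (-43/840)·4 + 181/312·1 = 1/3 ✓
b·Ac: (-43/840)·35/43 + 181/312·65/181 = 1/6 ✓
b·c³: (-729/61880)·(-4913/729) + (-43/840)·8 + 181/312·1 = 1/4 ✓
b·(c∘Ac): (-43/840)·70/43 + 181/312·65/181 = 1/8 ✓
b·Ac²: (-43/840)·(-595/387) + 181/312·13/1629 = 1/12 ✓
b·A²c: 181/312·13/181 = 1/24 ✓; 4 stages ⇒ order 4.

4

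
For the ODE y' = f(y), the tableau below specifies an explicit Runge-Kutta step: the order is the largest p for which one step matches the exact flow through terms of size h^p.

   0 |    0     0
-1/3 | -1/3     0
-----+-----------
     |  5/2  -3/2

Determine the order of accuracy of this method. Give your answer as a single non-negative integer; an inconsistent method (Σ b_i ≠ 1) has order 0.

2

b = (5/2, -3/2)
c = (0, -1/3)
Σ b_i: 5/2·1 + (-3/2)·1 = 1 ✓
b·c: (-3/2)·(-1/3) = 1/2 ✓; 2 stages ⇒ order 2.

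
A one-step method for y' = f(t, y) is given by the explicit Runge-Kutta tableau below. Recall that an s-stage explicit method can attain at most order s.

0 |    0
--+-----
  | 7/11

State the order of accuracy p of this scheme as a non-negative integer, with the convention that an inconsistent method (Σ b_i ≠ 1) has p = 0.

0

b = (7/11)
c = (0)
Σ b_i: 7/11·1 = 7/11 ≠ 1 ⇒ order 0.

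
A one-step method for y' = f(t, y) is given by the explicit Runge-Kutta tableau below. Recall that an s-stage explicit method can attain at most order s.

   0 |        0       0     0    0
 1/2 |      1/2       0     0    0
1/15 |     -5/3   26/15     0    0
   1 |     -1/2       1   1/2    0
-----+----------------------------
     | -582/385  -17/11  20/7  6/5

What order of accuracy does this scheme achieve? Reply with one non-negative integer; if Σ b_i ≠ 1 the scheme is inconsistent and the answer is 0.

b = (-582/385, -17/11, 20/7, 6/5)
c = (0, 1/2, 1/15, 1)
Ac = (0, 0, 13/15, 8/15)
Σ b_i: (-582/385)·1 + (-17/11)·1 + 20/7·1 + 6/5·1 = 1 ✓
b·c: (-17/11)·1/2 + 20/7·1/15 + 6/5·1 = 1427/2310 ≠ 1/2 ⇒ order 1.

1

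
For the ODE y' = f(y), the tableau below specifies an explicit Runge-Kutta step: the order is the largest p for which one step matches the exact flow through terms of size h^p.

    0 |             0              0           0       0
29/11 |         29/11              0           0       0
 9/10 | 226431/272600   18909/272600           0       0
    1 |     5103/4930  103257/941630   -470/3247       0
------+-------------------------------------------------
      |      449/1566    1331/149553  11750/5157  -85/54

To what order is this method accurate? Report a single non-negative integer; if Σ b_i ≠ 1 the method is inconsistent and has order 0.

b = (449/1566, 1331/149553, 11750/5157, -85/54)
c = (0, 29/11, 9/10, 1)
Ac = (0, 0, 1719/9400, 27/170)
Σ b_i: 449/1566·1 + 1331/149553·1 + 11750/5157·1 + (-85/54)·1 = 1 ✓
b·c: 1331/149553·29/11 + 11750/5157·9/10 + (-85/54)·1 = 1/2 ✓
b·c²: 1331/149553·841/121 + 11750/5157·81/100 + (-85/54)·1 = 1/3 ✓
b·Ac: 11750/5157·1719/9400 + (-85/54)·27/170 = 1/6 ✓
b·c³: 1331/149553·24389/1331 + 11750/5157·729/1000 + (-85/54)·1 = 1/4 ✓
b·(c∘Ac): 11750/5157·15471/94000 + (-85/54)·27/170 = 1/8 ✓
b·Ac²: 11750/5157·49851/103400 + (-85/54)·603/935 = 1/12 ✓
b·A²c: (-85/54)·(-9/340) = 1/24 ✓; 4 stages ⇒ order 4.

4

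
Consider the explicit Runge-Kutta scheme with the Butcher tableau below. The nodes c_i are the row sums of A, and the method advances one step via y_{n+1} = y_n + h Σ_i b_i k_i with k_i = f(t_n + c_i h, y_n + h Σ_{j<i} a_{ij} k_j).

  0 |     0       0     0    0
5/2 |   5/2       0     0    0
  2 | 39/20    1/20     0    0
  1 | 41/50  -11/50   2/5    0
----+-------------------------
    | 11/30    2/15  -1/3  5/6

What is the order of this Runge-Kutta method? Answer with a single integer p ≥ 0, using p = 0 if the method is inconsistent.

b = (11/30, 2/15, -1/3, 5/6)
c = (0, 5/2, 2, 1)
Ac = (0, 0, 1/8, 1/4)
Σ b_i: 11/30·1 + 2/15·1 + (-1/3)·1 + 5/6·1 = 1 ✓
b·c: 2/15·5/2 + (-1/3)·2 + 5/6·1 = 1/2 ✓
b·c²: 2/15·25/4 + (-1/3)·4 + 5/6·1 = 1/3 ✓
b·Ac: (-1/3)·1/8 + 5/6·1/4 = 1/6 ✓
b·c³: 2/15·125/8 + (-1/3)·8 + 5/6·1 = 1/4 ✓
b·(c∘Ac): (-1/3)·1/4 + 5/6·1/4 = 1/8 ✓
b·Ac²: (-1/3)·5/16 + 5/6·9/40 = 1/12 ✓
b·A²c: 5/6·1/20 = 1/24 ✓; 4 stages ⇒ order 4.

4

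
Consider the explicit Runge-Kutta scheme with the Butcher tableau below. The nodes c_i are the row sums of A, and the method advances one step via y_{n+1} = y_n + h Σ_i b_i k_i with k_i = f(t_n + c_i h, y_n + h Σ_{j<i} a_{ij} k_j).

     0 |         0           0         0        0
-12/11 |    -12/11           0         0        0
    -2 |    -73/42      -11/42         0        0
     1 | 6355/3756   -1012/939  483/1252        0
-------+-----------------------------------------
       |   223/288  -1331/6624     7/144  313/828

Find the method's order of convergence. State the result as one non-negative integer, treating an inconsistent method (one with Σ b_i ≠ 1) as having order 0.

b = (223/288, -1331/6624, 7/144, 313/828)
c = (0, -12/11, -2, 1)
Ac = (0, 0, 2/7, 253/626)
Σ b_i: 223/288·1 + (-1331/6624)·1 + 7/144·1 + 313/828·1 = 1 ✓
b·c: (-1331/6624)·(-12/11) + 7/144·(-2) + 313/828·1 = 1/2 ✓
b·c²: (-1331/6624)·144/121 + 7/144·4 + 313/828·1 = 1/3 ✓
b·Ac: 7/144·2/7 + 313/828·253/626 = 1/6 ✓
b·c³: (-1331/6624)·(-1728/1331) + 7/144·(-8) + 313/828·1 = 1/4 ✓
b·(c∘Ac): 7/144·(-4/7) + 313/828·253/626 = 1/8 ✓
b·Ac²: 7/144·(-24/77) + 313/828·897/3443 = 1/12 ✓
b·A²c: 313/828·69/626 = 1/24 ✓; 4 stages ⇒ order 4.

4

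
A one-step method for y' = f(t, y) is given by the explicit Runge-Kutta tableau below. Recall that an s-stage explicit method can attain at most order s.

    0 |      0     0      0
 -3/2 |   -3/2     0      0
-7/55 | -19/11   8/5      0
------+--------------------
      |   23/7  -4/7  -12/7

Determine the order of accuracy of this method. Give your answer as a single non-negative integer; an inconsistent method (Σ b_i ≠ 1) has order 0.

b = (23/7, -4/7, -12/7)
c = (0, -3/2, -7/55)
Ac = (0, 0, -12/5)
Σ b_i: 23/7·1 + (-4/7)·1 + (-12/7)·1 = 1 ✓
b·c: (-4/7)·(-3/2) + (-12/7)·(-7/55) = 414/385 ≠ 1/2 ⇒ order 1.

1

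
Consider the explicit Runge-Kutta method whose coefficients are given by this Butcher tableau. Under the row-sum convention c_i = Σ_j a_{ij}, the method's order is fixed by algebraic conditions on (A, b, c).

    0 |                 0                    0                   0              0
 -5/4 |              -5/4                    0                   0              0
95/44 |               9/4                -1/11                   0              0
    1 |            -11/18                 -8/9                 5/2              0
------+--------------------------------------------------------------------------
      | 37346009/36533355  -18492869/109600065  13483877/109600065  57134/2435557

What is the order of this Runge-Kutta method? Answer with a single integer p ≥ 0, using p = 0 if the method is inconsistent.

b = (37346009/36533355, -18492869/109600065, 13483877/109600065, 57134/2435557)
c = (0, -5/4, 95/44, 1)
Ac = (0, 0, 5/44, 5155/792)
Σ b_i: 37346009/36533355·1 + (-18492869/109600065)·1 + 13483877/109600065·1 + 57134/2435557·1 = 1 ✓
b·c: (-18492869/109600065)·(-5/4) + 13483877/109600065·95/44 + 57134/2435557·1 = 1/2 ✓
b·c²: (-18492869/109600065)·25/16 + 13483877/109600065·9025/1936 + 57134/2435557·1 = 1/3 ✓
b·Ac: 13483877/109600065·5/44 + 57134/2435557·5155/792 = 1/6 ✓
b·c³: (-18492869/109600065)·(-125/64) + 13483877/109600065·857375/85184 + 57134/2435557·1 = 4092699929/2571948192 ≠ 1/4 ⇒ order 3.
b·(c∘Ac): 13483877/109600065·475/1936 + 57134/2435557·5155/792 = 7126295/38968912 ≠ 1/8
b·Ac²: 13483877/109600065·(-25/176) + 57134/2435557·357725/34848 = 35899685/160746762 ≠ 1/12
b·A²c: 57134/2435557·25/88 = 64925/9742228 ≠ 1/24

3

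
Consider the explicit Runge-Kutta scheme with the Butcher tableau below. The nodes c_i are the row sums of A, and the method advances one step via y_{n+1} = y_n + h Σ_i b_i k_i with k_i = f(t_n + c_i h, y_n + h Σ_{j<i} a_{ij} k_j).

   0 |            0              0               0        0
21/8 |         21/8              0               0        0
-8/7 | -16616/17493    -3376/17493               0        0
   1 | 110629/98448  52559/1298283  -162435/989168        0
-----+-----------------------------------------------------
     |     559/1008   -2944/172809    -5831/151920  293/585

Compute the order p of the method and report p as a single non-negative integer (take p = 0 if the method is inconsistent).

4

b = (559/1008, -2944/172809, -5831/151920, 293/585)
c = (0, 21/8, -8/7, 1)
Ac = (0, 0, -422/833, 689/2344)
Σ b_i: 559/1008·1 + (-2944/172809)·1 + (-5831/151920)·1 + 293/585·1 = 1 ✓
b·c: (-2944/172809)·21/8 + (-5831/151920)·(-8/7) + 293/585·1 = 1/2 ✓
b·c²: (-2944/172809)·441/64 + (-5831/151920)·64/49 + 293/585·1 = 1/3 ✓
b·Ac: (-5831/151920)·(-422/833) + 293/585·689/2344 = 1/6 ✓
b·c³: (-2944/172809)·9261/512 + (-5831/151920)·(-512/343) + 293/585·1 = 1/4 ✓
b·(c∘Ac): (-5831/151920)·3376/5831 + 293/585·689/2344 = 1/8 ✓
b·Ac²: (-5831/151920)·(-633/476) + 293/585·1209/18752 = 1/12 ✓
b·A²c: 293/585·195/2344 = 1/24 ✓; 4 stages ⇒ order 4.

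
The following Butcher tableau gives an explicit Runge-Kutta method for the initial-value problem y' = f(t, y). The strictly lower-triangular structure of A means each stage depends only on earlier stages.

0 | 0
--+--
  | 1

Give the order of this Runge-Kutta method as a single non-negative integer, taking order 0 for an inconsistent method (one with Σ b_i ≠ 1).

1

b = (1)
c = (0)
Σ b_i: 1·1 = 1 ✓; 1 stage ⇒ order 1.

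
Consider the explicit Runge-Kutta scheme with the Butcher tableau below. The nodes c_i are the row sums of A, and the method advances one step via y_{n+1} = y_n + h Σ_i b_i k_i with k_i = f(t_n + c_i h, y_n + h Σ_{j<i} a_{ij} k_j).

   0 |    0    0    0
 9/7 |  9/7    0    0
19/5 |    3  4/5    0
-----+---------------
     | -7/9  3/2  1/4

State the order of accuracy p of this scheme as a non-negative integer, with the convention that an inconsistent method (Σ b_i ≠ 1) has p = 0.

b = (-7/9, 3/2, 1/4)
c = (0, 9/7, 19/5)
Ac = (0, 0, 36/35)
Σ b_i: (-7/9)·1 + 3/2·1 + 1/4·1 = 35/36 ≠ 1 ⇒ order 0.

0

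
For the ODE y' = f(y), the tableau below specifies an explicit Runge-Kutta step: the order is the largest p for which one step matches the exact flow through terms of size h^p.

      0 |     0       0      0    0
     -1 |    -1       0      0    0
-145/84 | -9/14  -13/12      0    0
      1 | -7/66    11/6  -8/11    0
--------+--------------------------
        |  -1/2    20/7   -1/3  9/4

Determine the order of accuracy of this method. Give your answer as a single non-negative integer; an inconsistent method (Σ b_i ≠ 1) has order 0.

b = (-1/2, 20/7, -1/3, 9/4)
c = (0, -1, -145/84, 1)
Ac = (0, 0, 13/12, -89/154)
Σ b_i: (-1/2)·1 + 20/7·1 + (-1/3)·1 + 9/4·1 = 359/84 ≠ 1 ⇒ order 0.

0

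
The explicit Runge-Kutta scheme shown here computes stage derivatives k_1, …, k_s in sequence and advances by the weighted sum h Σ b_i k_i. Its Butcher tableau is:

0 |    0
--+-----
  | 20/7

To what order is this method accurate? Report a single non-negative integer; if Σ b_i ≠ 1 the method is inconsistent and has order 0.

b = (20/7)
c = (0)
Σ b_i: 20/7·1 = 20/7 ≠ 1 ⇒ order 0.

0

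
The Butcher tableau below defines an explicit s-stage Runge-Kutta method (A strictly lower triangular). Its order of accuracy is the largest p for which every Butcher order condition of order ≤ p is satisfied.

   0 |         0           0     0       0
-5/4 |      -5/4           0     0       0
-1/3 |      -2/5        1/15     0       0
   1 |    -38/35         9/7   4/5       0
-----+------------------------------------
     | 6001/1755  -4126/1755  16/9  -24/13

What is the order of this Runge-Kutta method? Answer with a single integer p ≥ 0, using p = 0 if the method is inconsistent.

2

b = (6001/1755, -4126/1755, 16/9, -24/13)
c = (0, -5/4, -1/3, 1)
Ac = (0, 0, -1/12, -787/420)
Σ b_i: 6001/1755·1 + (-4126/1755)·1 + 16/9·1 + (-24/13)·1 = 1 ✓
b·c: (-4126/1755)·(-5/4) + 16/9·(-1/3) + (-24/13)·1 = 1/2 ✓
b·c²: (-4126/1755)·25/16 + 16/9·1/9 + (-24/13)·1 = -44833/8424 ≠ 1/3 ⇒ order 2.
b·Ac: 16/9·(-1/12) + (-24/13)·(-787/420) = 40678/12285 ≠ 1/6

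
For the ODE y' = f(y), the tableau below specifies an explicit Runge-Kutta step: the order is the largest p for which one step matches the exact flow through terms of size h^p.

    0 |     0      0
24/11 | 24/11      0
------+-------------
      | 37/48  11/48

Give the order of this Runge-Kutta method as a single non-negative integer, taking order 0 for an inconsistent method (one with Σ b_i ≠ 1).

b = (37/48, 11/48)
c = (0, 24/11)
Σ b_i: 37/48·1 + 11/48·1 = 1 ✓
b·c: 11/48·24/11 = 1/2 ✓; 2 stages ⇒ order 2.

2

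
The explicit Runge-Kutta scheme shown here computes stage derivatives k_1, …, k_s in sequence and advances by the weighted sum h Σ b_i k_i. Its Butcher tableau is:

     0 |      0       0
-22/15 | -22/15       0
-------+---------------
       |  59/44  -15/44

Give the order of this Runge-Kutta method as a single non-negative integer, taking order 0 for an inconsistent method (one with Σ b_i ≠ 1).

2

b = (59/44, -15/44)
c = (0, -22/15)
Σ b_i: 59/44·1 + (-15/44)·1 = 1 ✓
b·c: (-15/44)·(-22/15) = 1/2 ✓; 2 stages ⇒ order 2.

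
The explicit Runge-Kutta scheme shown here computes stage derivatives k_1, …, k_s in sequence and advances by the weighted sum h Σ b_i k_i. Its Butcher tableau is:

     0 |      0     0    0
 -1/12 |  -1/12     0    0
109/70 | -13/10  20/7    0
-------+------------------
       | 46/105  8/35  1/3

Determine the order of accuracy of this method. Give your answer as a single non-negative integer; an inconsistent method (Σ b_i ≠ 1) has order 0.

b = (46/105, 8/35, 1/3)
c = (0, -1/12, 109/70)
Ac = (0, 0, -5/21)
Σ b_i: 46/105·1 + 8/35·1 + 1/3·1 = 1 ✓
b·c: 8/35·(-1/12) + 1/3·109/70 = 1/2 ✓
b·c²: 8/35·1/144 + 1/3·11881/4900 = 35713/44100 ≠ 1/3 ⇒ order 2.
b·Ac: 1/3·(-5/21) = -5/63 ≠ 1/6

2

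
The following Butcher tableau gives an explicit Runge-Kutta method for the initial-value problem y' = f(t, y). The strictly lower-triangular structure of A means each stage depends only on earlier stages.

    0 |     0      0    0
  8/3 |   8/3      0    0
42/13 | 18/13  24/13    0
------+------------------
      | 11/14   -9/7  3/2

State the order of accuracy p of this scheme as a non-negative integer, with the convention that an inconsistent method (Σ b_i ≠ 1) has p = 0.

1

b = (11/14, -9/7, 3/2)
c = (0, 8/3, 42/13)
Ac = (0, 0, 64/13)
Σ b_i: 11/14·1 + (-9/7)·1 + 3/2·1 = 1 ✓
b·c: (-9/7)·8/3 + 3/2·42/13 = 129/91 ≠ 1/2 ⇒ order 1.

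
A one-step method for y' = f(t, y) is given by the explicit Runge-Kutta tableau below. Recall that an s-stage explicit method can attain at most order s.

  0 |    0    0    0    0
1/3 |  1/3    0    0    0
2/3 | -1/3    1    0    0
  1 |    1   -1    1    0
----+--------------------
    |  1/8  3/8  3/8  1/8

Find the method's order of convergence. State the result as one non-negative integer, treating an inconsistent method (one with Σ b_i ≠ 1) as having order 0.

4

b = (1/8, 3/8, 3/8, 1/8)
c = (0, 1/3, 2/3, 1)
Ac = (0, 0, 1/3, 1/3)
Σ b_i: 1/8·1 + 3/8·1 + 3/8·1 + 1/8·1 = 1 ✓
b·c: 3/8·1/3 + 3/8·2/3 + 1/8·1 = 1/2 ✓
b·c²: 3/8·1/9 + 3/8·4/9 + 1/8·1 = 1/3 ✓
b·Ac: 3/8·1/3 + 1/8·1/3 = 1/6 ✓
b·c³: 3/8·1/27 + 3/8·8/27 + 1/8·1 = 1/4 ✓
b·(c∘Ac): 3/8·2/9 + 1/8·1/3 = 1/8 ✓
b·Ac²: 3/8·1/9 + 1/8·1/3 = 1/12 ✓
b·A²c: 1/8·1/3 = 1/24 ✓; 4 stages ⇒ order 4.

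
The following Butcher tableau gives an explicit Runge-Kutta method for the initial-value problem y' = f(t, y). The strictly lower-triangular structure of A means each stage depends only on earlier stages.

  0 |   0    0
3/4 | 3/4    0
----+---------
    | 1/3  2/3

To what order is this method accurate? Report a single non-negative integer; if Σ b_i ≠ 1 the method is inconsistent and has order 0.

2

b = (1/3, 2/3)
c = (0, 3/4)
Σ b_i: 1/3·1 + 2/3·1 = 1 ✓
b·c: 2/3·3/4 = 1/2 ✓; 2 stages ⇒ order 2.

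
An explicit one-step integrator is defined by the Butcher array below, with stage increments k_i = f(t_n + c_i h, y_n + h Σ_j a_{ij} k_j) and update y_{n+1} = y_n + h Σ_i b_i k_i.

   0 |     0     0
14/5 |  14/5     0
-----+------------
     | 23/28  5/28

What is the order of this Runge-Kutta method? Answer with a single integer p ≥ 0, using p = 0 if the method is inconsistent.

b = (23/28, 5/28)
c = (0, 14/5)
Σ b_i: 23/28·1 + 5/28·1 = 1 ✓
b·c: 5/28·14/5 = 1/2 ✓; 2 stages ⇒ order 2.

2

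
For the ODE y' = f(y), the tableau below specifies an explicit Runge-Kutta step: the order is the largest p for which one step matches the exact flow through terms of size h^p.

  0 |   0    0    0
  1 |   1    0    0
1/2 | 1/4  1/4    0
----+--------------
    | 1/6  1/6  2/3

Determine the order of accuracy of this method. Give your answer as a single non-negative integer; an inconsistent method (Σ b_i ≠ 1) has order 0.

b = (1/6, 1/6, 2/3)
c = (0, 1, 1/2)
Ac = (0, 0, 1/4)
Σ b_i: 1/6·1 + 1/6·1 + 2/3·1 = 1 ✓
b·c: 1/6·1 + 2/3·1/2 = 1/2 ✓
b·c²: 1/6·1 + 2/3·1/4 = 1/3 ✓
b·Ac: 2/3·1/4 = 1/6 ✓; 3 stages ⇒ order 3.

3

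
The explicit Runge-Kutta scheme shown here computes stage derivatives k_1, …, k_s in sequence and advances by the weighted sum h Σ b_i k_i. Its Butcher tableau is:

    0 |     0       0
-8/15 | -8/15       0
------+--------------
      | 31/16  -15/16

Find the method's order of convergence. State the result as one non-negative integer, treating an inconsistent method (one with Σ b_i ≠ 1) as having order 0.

b = (31/16, -15/16)
c = (0, -8/15)
Σ b_i: 31/16·1 + (-15/16)·1 = 1 ✓
b·c: (-15/16)·(-8/15) = 1/2 ✓; 2 stages ⇒ order 2.

2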